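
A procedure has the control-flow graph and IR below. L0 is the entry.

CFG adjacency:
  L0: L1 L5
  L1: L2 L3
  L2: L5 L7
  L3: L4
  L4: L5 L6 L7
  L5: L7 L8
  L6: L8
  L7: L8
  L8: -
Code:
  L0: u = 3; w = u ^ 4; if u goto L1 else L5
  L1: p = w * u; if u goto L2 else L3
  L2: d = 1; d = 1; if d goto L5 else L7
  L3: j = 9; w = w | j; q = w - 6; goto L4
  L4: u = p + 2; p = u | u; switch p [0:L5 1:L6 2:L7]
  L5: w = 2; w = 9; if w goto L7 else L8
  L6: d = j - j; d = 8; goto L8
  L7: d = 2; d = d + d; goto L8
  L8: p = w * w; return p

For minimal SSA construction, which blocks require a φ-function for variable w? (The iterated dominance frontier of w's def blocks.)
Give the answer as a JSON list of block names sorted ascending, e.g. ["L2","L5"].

idom tree: L1←L0 L2←L1 L3←L1 L4←L3 L5←L0 L6←L4 L7←L0 L8←L0
Dom at joins:
  L5: preds {L0,L2,L4}: {L0} ∩ {L0,L1,L2} ∩ {L0,L1,L3,L4} = {L0}; idom=L0
  L7: preds {L2,L4,L5}: {L0,L1,L2} ∩ {L0,L1,L3,L4} ∩ {L0,L5} = {L0}; idom=L0
  L8: preds {L5,L6,L7}: {L0,L5} ∩ {L0,L1,L3,L4,L6} ∩ {L0,L7} = {L0}; idom=L0

DF walk-up:
  join L5 pred L0: · stop@L0
  join L5 pred L2: L2→L1 stop@L0
  join L5 pred L4: L4→L3→L1 stop@L0
  join L7 pred L2: L2→L1 stop@L0
  join L7 pred L4: L4→L3→L1 stop@L0
  join L7 pred L5: L5 stop@L0
  join L8 pred L5: L5 stop@L0
  join L8 pred L6: L6→L4→L3→L1 stop@L0
  join L8 pred L7: L7 stop@L0
  L0 → ∅
  L1 → {L5,L7,L8}
  L2 → {L5,L7}
  L3 → {L5,L7,L8}
  L4 → {L5,L7,L8}
  L5 → {L7,L8}
  L6 → {L8}
  L7 → {L8}
  L8 → ∅

φ for w: defs {L0,L3,L5}
  DF⁺ = {L5,L7,L8}

Answer: ["L5", "L7", "L8"]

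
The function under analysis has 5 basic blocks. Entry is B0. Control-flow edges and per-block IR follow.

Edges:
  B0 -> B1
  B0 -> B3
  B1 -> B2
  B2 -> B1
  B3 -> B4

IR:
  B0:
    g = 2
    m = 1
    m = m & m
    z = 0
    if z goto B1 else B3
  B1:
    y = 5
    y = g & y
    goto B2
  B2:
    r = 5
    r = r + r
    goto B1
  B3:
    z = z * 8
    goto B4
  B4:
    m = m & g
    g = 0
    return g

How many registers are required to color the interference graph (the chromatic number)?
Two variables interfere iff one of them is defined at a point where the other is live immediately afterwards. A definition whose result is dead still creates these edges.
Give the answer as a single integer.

Answer: 3

Analysis:
Per-block:
  B0: def={g,m,z} ue=∅
  B1: def={y} ue={g}
  B2: def={r} ue=∅
  B3: def={z} ue={z}
  B4: def={g,m} ue={g,m}

Live sets:
  live B0: ∅→{g,m,z}
  live B1: {g}→{g}
  live B2: {g}→{g}
  live B3: {g,m,z}→{g,m}
  live B4: {g,m}→∅

Conflict graph:
  g↔{m,r,y,z}
  m↔{g,z}
  r↔{g}
  y↔{g}
  z↔{g,m}

Registers:
  clique {g,m,z} ⇒ need ≥ 3
  3-colouring: r0={g}  r1={m,r,y}  r2={z}
  χ = 3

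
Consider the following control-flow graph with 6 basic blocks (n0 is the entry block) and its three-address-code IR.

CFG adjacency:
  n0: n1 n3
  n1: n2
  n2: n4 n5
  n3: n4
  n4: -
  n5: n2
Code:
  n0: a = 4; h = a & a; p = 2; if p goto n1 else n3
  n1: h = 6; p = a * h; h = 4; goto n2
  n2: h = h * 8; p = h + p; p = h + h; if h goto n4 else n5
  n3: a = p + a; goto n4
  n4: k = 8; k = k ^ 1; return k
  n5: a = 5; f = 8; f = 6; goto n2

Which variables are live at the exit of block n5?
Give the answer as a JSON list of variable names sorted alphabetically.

Answer: ["h", "p"]

Derivation:
def/use:
  n0: def={a,h,p} ue=∅
  n1: def={h,p} ue={a}
  n2: def={h,p} ue={h,p}
  n3: def={a} ue={a,p}
  n4: def={k} ue=∅
  n5: def={a,f} ue=∅

Liveness:
  live n0: ∅→{a,p}
  live n1: {a}→{h,p}
  live n2: {h,p}→{h,p}
  live n3: {a,p}→∅
  live n4: ∅→∅
  live n5: {h,p}→{h,p}

live-out(n5) = ["h", "p"]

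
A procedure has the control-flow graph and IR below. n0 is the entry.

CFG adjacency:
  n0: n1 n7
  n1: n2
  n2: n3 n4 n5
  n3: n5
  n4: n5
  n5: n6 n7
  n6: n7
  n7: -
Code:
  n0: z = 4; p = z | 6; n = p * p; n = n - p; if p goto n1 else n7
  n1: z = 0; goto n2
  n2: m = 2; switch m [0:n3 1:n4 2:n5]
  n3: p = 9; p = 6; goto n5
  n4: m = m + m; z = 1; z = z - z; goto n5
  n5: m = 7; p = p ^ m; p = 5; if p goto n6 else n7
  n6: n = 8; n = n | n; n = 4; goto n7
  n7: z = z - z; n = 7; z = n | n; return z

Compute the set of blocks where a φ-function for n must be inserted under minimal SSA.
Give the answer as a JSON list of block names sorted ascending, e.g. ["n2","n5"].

Answer: ["n7"]

Analysis:
idom tree: n1←n0 n2←n1 n3←n2 n4←n2 n5←n2 n6←n5 n7←n0
Join-block Dom:
  n5: preds {n2,n3,n4}: {n0,n1,n2} ∩ {n0,n1,n2,n3} ∩ {n0,n1,n2,n4} = {n0,n1,n2}; idom=n2
  n7: preds {n0,n5,n6}: {n0} ∩ {n0,n1,n2,n5} ∩ {n0,n1,n2,n5,n6} = {n0}; idom=n0

Frontier:
  n5←n2: walk · to n2
  n5←n3: walk n3 to n2
  n5←n4: walk n4 to n2
  n7←n0: walk · to n0
  n7←n5: walk n5→n2→n1 to n0
  n7←n6: walk n6→n5→n2→n1 to n0
  n0 → ∅
  n1 → {n7}
  n2 → {n7}
  n3 → {n5}
  n4 → {n5}
  n5 → {n7}
  n6 → {n7}
  n7 → ∅

φ for n: defs {n0,n6,n7}
  DF⁺ = {n7}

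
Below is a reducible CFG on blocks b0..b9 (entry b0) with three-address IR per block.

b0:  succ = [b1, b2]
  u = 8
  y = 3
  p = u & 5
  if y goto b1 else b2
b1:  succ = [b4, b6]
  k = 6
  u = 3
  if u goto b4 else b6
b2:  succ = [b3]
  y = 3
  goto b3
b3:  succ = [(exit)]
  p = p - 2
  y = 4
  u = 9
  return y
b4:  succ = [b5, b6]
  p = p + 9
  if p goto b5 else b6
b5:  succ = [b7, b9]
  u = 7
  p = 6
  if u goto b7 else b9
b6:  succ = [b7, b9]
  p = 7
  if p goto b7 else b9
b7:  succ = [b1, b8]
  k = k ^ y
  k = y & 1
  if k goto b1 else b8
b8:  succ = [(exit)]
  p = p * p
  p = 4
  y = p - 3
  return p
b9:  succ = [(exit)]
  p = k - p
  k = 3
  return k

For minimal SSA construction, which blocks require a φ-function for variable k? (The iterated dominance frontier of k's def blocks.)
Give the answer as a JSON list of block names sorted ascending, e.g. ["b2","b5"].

Answer: ["b1"]

Derivation:
idom tree: b1←b0 b2←b0 b3←b2 b4←b1 b5←b4 b6←b1 b7←b1 b8←b7 b9←b1
Dom∩ at merges:
  b1: preds {b0,b7}: {b0} ∩ {b0,b1,b7} = {b0}; idom=b0
  b6: preds {b1,b4}: {b0,b1} ∩ {b0,b1,b4} = {b0,b1}; idom=b1
  b7: preds {b5,b6}: {b0,b1,b4,b5} ∩ {b0,b1,b6} = {b0,b1}; idom=b1
  b9: preds {b5,b6}: {b0,b1,b4,b5} ∩ {b0,b1,b6} = {b0,b1}; idom=b1

DF derivation:
  b1←b0: walk · to b0
  b1←b7: walk b7→b1 to b0
  b6←b1: walk · to b1
  b6←b4: walk b4 to b1
  b7←b5: walk b5→b4 to b1
  b7←b6: walk b6 to b1
  b9←b5: walk b5→b4 to b1
  b9←b6: walk b6 to b1
  DF(b0)=∅
  DF(b1)={b1}
  DF(b2)=∅
  DF(b3)=∅
  DF(b4)={b6,b7,b9}
  DF(b5)={b7,b9}
  DF(b6)={b7,b9}
  DF(b7)={b1}
  DF(b8)=∅
  DF(b9)=∅

φ for k: defs {b1,b7,b9}
  DF⁺ = {b1}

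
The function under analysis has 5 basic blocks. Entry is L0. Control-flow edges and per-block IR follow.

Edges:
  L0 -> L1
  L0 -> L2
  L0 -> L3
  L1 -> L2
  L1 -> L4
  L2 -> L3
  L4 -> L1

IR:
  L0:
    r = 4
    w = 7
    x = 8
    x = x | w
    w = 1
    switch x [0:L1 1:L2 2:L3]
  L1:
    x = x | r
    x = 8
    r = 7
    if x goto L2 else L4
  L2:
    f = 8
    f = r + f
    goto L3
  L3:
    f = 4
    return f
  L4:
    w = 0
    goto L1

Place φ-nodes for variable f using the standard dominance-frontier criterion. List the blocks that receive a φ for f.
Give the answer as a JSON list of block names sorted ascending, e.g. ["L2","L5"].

idom tree: L1←L0 L2←L0 L3←L0 L4←L1
Dom∩ at merges:
  L1: preds {L0,L4}: {L0} ∩ {L0,L1,L4} = {L0}; idom=L0
  L2: preds {L0,L1}: {L0} ∩ {L0,L1} = {L0}; idom=L0
  L3: preds {L0,L2}: {L0} ∩ {L0,L2} = {L0}; idom=L0

DF derivation:
  L1←L0: walk · to L0
  L1←L4: walk L4→L1 to L0
  L2←L0: walk · to L0
  L2←L1: walk L1 to L0
  L3←L0: walk · to L0
  L3←L2: walk L2 to L0
  L0 → ∅
  L1 → {L1,L2}
  L2 → {L3}
  L3 → ∅
  L4 → {L1}

φ for f: defs {L2,L3}
  DF⁺ = {L3}

Answer: ["L3"]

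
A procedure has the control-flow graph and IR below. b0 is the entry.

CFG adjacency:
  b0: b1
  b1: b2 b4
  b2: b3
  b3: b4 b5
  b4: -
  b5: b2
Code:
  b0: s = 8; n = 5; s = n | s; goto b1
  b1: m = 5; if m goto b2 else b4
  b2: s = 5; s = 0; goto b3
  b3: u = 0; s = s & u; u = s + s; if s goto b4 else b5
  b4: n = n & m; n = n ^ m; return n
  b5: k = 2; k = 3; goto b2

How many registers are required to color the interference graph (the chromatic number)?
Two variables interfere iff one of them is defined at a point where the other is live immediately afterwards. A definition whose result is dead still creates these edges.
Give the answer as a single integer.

Answer: 4

Analysis:
Block summaries:
  b0: {n,s} / ∅
  b1: {m} / ∅
  b2: {s} / ∅
  b3: {s,u} / {s}
  b4: {n} / {m,n}
  b5: {k} / ∅

Live sets:
  b0 li=∅ lo={n}
  b1 li={n} lo={m,n}
  b2 li={m,n} lo={m,n,s}
  b3 li={m,n,s} lo={m,n}
  b4 li={m,n} lo=∅
  b5 li={m,n} lo={m,n}

Conflict graph:
  k: {m,n}
  m: {k,n,s,u}
  n: {k,m,s,u}
  s: {m,n,u}
  u: {m,n,s}

Colouring:
  clique {m,n,s,u} ⇒ need ≥ 4
  4-colouring: c0={m}  c1={n}  c2={k,s}  c3={u}
  χ = 4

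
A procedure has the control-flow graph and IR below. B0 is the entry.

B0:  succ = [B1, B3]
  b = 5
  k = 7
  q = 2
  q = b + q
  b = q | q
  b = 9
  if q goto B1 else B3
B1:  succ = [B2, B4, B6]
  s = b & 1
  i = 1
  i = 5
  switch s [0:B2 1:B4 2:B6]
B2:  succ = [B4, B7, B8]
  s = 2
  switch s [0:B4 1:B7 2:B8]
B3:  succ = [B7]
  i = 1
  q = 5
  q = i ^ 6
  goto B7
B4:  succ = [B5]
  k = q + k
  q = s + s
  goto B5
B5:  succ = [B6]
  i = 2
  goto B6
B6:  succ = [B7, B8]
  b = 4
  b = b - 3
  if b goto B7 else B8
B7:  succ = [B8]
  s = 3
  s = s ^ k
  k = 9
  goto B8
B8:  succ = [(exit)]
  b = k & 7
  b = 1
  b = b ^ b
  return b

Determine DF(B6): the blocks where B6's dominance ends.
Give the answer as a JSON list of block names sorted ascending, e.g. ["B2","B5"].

Answer: ["B7", "B8"]

Analysis:
idom tree: B1←B0 B2←B1 B3←B0 B4←B1 B5←B4 B6←B1 B7←B0 B8←B0
Dom at joins:
  B4: preds {B1,B2}: {B0,B1} ∩ {B0,B1,B2} = {B0,B1}; idom=B1
  B6: preds {B1,B5}: {B0,B1} ∩ {B0,B1,B4,B5} = {B0,B1}; idom=B1
  B7: preds {B2,B3,B6}: {B0,B1,B2} ∩ {B0,B3} ∩ {B0,B1,B6} = {B0}; idom=B0
  B8: preds {B2,B6,B7}: {B0,B1,B2} ∩ {B0,B1,B6} ∩ {B0,B7} = {B0}; idom=B0

DF derivation:
  B4←B1: walk · to B1
  B4←B2: walk B2 to B1
  B6←B1: walk · to B1
  B6←B5: walk B5→B4 to B1
  B7←B2: walk B2→B1 to B0
  B7←B3: walk B3 to B0
  B7←B6: walk B6→B1 to B0
  B8←B2: walk B2→B1 to B0
  B8←B6: walk B6→B1 to B0
  B8←B7: walk B7 to B0
  DF(B0)=∅
  DF(B1)={B7,B8}
  DF(B2)={B4,B7,B8}
  DF(B3)={B7}
  DF(B4)={B6}
  DF(B5)={B6}
  DF(B6)={B7,B8}
  DF(B7)={B8}
  DF(B8)=∅

DF(B6) = ["B7", "B8"]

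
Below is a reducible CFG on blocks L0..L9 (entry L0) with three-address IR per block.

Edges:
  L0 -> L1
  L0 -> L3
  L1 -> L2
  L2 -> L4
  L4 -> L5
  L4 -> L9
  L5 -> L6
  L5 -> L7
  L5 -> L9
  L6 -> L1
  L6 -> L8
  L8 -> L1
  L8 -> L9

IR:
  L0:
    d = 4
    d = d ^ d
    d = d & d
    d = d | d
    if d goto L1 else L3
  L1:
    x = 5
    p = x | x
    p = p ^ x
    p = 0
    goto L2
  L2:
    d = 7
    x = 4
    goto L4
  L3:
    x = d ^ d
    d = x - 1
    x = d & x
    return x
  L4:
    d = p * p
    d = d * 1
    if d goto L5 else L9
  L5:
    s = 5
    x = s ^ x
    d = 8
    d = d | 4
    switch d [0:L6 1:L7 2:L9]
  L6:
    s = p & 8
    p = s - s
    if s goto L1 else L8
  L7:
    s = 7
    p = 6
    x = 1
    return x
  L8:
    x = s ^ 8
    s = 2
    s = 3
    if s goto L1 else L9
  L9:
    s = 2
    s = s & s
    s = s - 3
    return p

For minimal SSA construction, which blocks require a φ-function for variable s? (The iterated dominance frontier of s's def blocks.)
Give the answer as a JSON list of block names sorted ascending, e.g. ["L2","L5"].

Answer: ["L1", "L9"]

Analysis:
idom tree: L1←L0 L2←L1 L3←L0 L4←L2 L5←L4 L6←L5 L7←L5 L8←L6 L9←L4
Dom at joins:
  L1: preds {L0,L6,L8}: {L0} ∩ {L0,L1,L2,L4,L5,L6} ∩ {L0,L1,L2,L4,L5,L6,L8} = {L0}; idom=L0
  L9: preds {L4,L5,L8}: {L0,L1,L2,L4} ∩ {L0,L1,L2,L4,L5} ∩ {L0,L1,L2,L4,L5,L6,L8} = {L0,L1,L2,L4}; idom=L4

Frontier:
  L1←L0: walk · to L0
  L1←L6: walk L6→L5→L4→L2→L1 to L0
  L1←L8: walk L8→L6→L5→L4→L2→L1 to L0
  L9←L4: walk · to L4
  L9←L5: walk L5 to L4
  L9←L8: walk L8→L6→L5 to L4
  L0: DF=∅
  L1: DF={L1}
  L2: DF={L1}
  L3: DF=∅
  L4: DF={L1}
  L5: DF={L1,L9}
  L6: DF={L1,L9}
  L7: DF=∅
  L8: DF={L1,L9}
  L9: DF=∅

φ for s: defs {L5,L6,L7,L8,L9}
  DF⁺ = {L1,L9}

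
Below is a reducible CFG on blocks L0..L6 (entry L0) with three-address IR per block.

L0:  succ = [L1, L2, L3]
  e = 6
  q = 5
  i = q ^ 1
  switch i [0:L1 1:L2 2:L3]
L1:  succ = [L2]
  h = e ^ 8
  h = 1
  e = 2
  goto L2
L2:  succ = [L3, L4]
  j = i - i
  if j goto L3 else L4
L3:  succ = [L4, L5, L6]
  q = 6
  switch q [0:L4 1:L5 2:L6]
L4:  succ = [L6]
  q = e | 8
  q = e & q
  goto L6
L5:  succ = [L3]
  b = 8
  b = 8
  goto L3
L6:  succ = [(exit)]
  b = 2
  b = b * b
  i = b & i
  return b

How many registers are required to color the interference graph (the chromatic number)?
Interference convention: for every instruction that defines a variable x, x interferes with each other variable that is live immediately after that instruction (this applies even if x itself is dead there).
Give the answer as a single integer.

Per-block:
  L0: def={e,i,q} ue=∅
  L1: def={e,h} ue={e}
  L2: def={j} ue={i}
  L3: def={q} ue=∅
  L4: def={q} ue={e}
  L5: def={b} ue=∅
  L6: def={b,i} ue={i}

Live sets:
  L0 li=∅ lo={e,i}
  L1 li={e,i} lo={e,i}
  L2 li={e,i} lo={e,i}
  L3 li={e,i} lo={e,i}
  L4 li={e,i} lo={i}
  L5 li={e,i} lo={e,i}
  L6 li={i} lo=∅

Interference:
  b↔{e,i}
  e↔{b,i,j,q}
  h↔{i}
  i↔{b,e,h,j,q}
  j↔{e,i}
  q↔{e,i}

Colouring:
  lower bound: {b,e,i} mutually conflict ⇒ χ ≥ 3
  assign b→c2 e→c1 h→c1 i→c0 j→c2 q→c2 — no edge inside a register ⇒ χ ≤ 3
  χ = 3

Answer: 3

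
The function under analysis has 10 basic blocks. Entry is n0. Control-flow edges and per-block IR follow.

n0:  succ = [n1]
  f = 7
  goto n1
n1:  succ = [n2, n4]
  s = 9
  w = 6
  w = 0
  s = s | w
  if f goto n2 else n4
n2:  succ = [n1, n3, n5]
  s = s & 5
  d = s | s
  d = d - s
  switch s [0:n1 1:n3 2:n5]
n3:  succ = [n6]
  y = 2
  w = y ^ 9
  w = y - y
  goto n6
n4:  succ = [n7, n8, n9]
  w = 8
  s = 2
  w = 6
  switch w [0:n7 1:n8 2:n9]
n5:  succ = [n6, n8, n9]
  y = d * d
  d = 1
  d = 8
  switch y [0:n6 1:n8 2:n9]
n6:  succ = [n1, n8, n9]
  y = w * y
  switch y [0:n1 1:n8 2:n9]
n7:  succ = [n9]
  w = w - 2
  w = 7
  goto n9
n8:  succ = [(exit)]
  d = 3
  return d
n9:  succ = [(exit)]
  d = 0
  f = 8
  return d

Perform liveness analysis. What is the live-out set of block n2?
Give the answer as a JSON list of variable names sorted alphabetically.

def/use:
  n0: def={f} ue=∅
  n1: def={s,w} ue={f}
  n2: def={d,s} ue={s}
  n3: def={w,y} ue=∅
  n4: def={s,w} ue=∅
  n5: def={d,y} ue={d}
  n6: def={y} ue={w,y}
  n7: def={w} ue={w}
  n8: def={d} ue=∅
  n9: def={d,f} ue=∅

Backward fixpoint:
  n0: in=∅ out={f}
  n1: in={f} out={f,s,w}
  n2: in={f,s,w} out={d,f,w}
  n3: in={f} out={f,w,y}
  n4: in=∅ out={w}
  n5: in={d,f,w} out={f,w,y}
  n6: in={f,w,y} out={f}
  n7: in={w} out=∅
  n8: in=∅ out=∅
  n9: in=∅ out=∅

live-out(n2) = ["d", "f", "w"]

Answer: ["d", "f", "w"]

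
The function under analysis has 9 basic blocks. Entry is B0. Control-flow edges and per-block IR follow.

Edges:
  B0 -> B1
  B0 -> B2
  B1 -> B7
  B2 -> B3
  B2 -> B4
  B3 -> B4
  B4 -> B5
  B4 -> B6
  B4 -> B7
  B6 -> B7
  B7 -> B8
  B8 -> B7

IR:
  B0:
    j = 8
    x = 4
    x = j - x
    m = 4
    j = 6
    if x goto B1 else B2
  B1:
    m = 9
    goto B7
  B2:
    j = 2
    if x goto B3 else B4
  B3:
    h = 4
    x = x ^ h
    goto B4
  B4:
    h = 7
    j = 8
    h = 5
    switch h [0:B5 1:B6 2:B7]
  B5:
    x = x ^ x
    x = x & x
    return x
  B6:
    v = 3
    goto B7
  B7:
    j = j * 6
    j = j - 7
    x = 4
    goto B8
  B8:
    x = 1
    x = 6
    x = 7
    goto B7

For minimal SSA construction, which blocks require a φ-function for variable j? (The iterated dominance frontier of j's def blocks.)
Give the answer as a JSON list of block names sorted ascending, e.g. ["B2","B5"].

idom tree: B1←B0 B2←B0 B3←B2 B4←B2 B5←B4 B6←B4 B7←B0 B8←B7
Dom∩ at merges:
  B4: preds {B2,B3}: {B0,B2} ∩ {B0,B2,B3} = {B0,B2}; idom=B2
  B7: preds {B1,B4,B6,B8}: {B0,B1} ∩ {B0,B2,B4} ∩ {B0,B2,B4,B6} ∩ {B0,B7,B8} = {B0}; idom=B0

Frontier:
  B4←B2: walk · to B2
  B4←B3: walk B3 to B2
  B7←B1: walk B1 to B0
  B7←B4: walk B4→B2 to B0
  B7←B6: walk B6→B4→B2 to B0
  B7←B8: walk B8→B7 to B0
  DF(B0)=∅
  DF(B1)={B7}
  DF(B2)={B7}
  DF(B3)={B4}
  DF(B4)={B7}
  DF(B5)=∅
  DF(B6)={B7}
  DF(B7)={B7}
  DF(B8)={B7}

φ for j: defs {B0,B2,B4,B7}
  DF⁺ = {B7}

Answer: ["B7"]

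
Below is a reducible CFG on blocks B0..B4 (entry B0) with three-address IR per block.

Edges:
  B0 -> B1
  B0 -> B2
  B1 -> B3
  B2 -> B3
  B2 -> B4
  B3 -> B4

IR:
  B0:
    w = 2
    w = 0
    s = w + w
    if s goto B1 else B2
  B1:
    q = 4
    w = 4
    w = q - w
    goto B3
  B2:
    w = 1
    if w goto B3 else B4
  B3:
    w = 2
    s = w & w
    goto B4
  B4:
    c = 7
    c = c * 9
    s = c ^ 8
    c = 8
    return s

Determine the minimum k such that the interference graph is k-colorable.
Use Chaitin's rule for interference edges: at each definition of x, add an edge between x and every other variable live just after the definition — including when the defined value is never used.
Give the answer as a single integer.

Answer: 2

Derivation:
def/use:
  B0 def {s,w} use ∅
  B1 def {q,w} use ∅
  B2 def {w} use ∅
  B3 def {s,w} use ∅
  B4 def {c,s} use ∅

Backward fixpoint:
  B0 li=∅ lo=∅
  B1 li=∅ lo=∅
  B2 li=∅ lo=∅
  B3 li=∅ lo=∅
  B4 li=∅ lo=∅

Interference:
  c↔{s}
  q↔{w}
  s↔{c}
  w↔{q}

Registers:
  {c,s} pairwise interfere (2-clique) ⇒ χ ≥ 2
  2-colouring: R0={c,q}  R1={s,w}
  χ = 2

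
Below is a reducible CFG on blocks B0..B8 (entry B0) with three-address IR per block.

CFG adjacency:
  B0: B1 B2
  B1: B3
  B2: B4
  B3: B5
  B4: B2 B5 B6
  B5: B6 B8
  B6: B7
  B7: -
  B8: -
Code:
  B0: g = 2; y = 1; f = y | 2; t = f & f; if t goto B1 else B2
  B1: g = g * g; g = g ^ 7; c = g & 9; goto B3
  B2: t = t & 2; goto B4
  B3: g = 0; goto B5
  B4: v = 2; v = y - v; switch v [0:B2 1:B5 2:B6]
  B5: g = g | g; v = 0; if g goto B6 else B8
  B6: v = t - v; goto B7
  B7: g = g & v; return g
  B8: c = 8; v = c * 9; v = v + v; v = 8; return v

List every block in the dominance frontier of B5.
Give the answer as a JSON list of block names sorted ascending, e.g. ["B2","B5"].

idom tree: B1←B0 B2←B0 B3←B1 B4←B2 B5←B0 B6←B0 B7←B6 B8←B5
Dom at joins:
  B2: preds {B0,B4}: {B0} ∩ {B0,B2,B4} = {B0}; idom=B0
  B5: preds {B3,B4}: {B0,B1,B3} ∩ {B0,B2,B4} = {B0}; idom=B0
  B6: preds {B4,B5}: {B0,B2,B4} ∩ {B0,B5} = {B0}; idom=B0

DF derivation:
  join B2 pred B0: · stop@B0
  join B2 pred B4: B4→B2 stop@B0
  join B5 pred B3: B3→B1 stop@B0
  join B5 pred B4: B4→B2 stop@B0
  join B6 pred B4: B4→B2 stop@B0
  join B6 pred B5: B5 stop@B0
  B0 → ∅
  B1 → {B5}
  B2 → {B2,B5,B6}
  B3 → {B5}
  B4 → {B2,B5,B6}
  B5 → {B6}
  B6 → ∅
  B7 → ∅
  B8 → ∅

DF(B5) = ["B6"]

Answer: ["B6"]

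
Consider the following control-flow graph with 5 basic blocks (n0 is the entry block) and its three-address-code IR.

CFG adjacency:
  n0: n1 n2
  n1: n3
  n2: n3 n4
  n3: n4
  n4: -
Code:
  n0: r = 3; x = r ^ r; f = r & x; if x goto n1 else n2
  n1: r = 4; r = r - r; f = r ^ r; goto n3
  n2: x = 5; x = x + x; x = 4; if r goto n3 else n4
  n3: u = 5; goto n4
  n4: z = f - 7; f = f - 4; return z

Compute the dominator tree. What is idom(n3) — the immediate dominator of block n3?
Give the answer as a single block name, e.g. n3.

Answer: n0

Derivation:
idom tree: n1←n0 n2←n0 n3←n0 n4←n0
Dom∩ at merges:
  n3: preds {n1,n2}: {n0,n1} ∩ {n0,n2} = {n0}; idom=n0
  n4: preds {n2,n3}: {n0,n2} ∩ {n0,n3} = {n0}; idom=n0

idom(n3) = n0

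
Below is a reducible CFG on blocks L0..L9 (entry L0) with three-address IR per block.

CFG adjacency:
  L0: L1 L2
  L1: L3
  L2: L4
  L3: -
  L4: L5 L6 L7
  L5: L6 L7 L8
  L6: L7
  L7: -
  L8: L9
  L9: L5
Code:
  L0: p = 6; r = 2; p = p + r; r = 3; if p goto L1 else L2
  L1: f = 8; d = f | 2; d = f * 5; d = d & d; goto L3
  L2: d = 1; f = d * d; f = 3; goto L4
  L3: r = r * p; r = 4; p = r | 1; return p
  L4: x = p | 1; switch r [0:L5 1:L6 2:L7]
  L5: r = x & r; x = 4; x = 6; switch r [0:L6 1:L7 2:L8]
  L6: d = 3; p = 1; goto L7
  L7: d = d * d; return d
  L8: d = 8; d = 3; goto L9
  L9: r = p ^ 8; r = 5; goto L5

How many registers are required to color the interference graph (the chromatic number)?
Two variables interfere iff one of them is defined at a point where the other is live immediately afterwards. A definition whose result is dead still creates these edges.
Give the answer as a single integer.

def/use:
  L0 def {p,r} use ∅
  L1 def {d,f} use ∅
  L2 def {d,f} use ∅
  L3 def {p,r} use {p,r}
  L4 def {x} use {p,r}
  L5 def {r,x} use {r,x}
  L6 def {d,p} use ∅
  L7 def {d} use {d}
  L8 def {d} use ∅
  L9 def {r} use {p}

Backward fixpoint:
  live L0: ∅→{p,r}
  live L1: {p,r}→{p,r}
  live L2: {p,r}→{d,p,r}
  live L3: {p,r}→∅
  live L4: {d,p,r}→{d,p,r,x}
  live L5: {d,p,r,x}→{d,p,x}
  live L6: ∅→{d}
  live L7: {d}→∅
  live L8: {p,x}→{d,p,x}
  live L9: {d,p,x}→{d,p,r,x}

Conflict graph:
  d↔{f,p,r,x}
  f↔{d,p,r}
  p↔{d,f,r,x}
  r↔{d,f,p,x}
  x↔{d,p,r}

Chromatic number:
  {d,f,p,r} pairwise interfere (4-clique) ⇒ χ ≥ 4
  4-colouring: r0={d}  r1={p}  r2={r}  r3={f,x}
  χ = 4

Answer: 4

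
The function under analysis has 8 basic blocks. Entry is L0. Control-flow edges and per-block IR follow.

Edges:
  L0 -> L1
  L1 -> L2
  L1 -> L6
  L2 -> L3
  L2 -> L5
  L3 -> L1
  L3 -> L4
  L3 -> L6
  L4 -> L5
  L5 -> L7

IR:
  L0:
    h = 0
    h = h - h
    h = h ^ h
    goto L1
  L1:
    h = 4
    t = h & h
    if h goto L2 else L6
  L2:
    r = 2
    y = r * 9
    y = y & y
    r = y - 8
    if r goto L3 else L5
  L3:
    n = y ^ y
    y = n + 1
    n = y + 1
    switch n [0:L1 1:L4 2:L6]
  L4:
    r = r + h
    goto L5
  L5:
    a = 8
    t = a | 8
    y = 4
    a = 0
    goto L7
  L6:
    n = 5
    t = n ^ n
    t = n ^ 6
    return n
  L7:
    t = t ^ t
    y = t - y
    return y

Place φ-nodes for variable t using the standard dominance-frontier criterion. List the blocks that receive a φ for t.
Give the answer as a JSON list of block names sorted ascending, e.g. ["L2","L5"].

Answer: ["L1"]

Working:
idom tree: L1←L0 L2←L1 L3←L2 L4←L3 L5←L2 L6←L1 L7←L5
Join-block Dom:
  L1: preds {L0,L3}: {L0} ∩ {L0,L1,L2,L3} = {L0}; idom=L0
  L5: preds {L2,L4}: {L0,L1,L2} ∩ {L0,L1,L2,L3,L4} = {L0,L1,L2}; idom=L2
  L6: preds {L1,L3}: {L0,L1} ∩ {L0,L1,L2,L3} = {L0,L1}; idom=L1

DF walk-up:
  L1←L0: walk · to L0
  L1←L3: walk L3→L2→L1 to L0
  L5←L2: walk · to L2
  L5←L4: walk L4→L3 to L2
  L6←L1: walk · to L1
  L6←L3: walk L3→L2 to L1
  L0 → ∅
  L1 → {L1}
  L2 → {L1,L6}
  L3 → {L1,L5,L6}
  L4 → {L5}
  L5 → ∅
  L6 → ∅
  L7 → ∅

φ for t: defs {L1,L5,L6,L7}
  DF⁺ = {L1}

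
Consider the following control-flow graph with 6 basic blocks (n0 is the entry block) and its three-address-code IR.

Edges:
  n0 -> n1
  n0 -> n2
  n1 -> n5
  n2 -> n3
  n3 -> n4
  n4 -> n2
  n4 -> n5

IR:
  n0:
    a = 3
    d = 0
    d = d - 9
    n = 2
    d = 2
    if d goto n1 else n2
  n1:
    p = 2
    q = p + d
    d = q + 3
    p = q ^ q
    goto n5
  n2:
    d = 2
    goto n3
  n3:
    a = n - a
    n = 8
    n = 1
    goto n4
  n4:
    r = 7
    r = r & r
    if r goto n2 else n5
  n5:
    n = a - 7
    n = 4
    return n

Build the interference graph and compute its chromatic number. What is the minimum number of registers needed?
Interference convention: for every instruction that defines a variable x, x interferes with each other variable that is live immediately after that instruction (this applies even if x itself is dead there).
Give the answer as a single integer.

Answer: 3

Analysis:
Per-block:
  n0 def {a,d,n} use ∅
  n1 def {d,p,q} use {d}
  n2 def {d} use ∅
  n3 def {a,n} use {a,n}
  n4 def {r} use ∅
  n5 def {n} use {a}

Liveness:
  n0: in=∅ out={a,d,n}
  n1: in={a,d} out={a}
  n2: in={a,n} out={a,n}
  n3: in={a,n} out={a,n}
  n4: in={a,n} out={a,n}
  n5: in={a} out=∅

Interfere edges:
  a — {d,n,p,q,r}
  d — {a,n,p,q}
  n — {a,d,r}
  p — {a,d}
  q — {a,d}
  r — {a,n}

Colouring:
  lower bound: {a,d,n} mutually conflict ⇒ χ ≥ 3
  assign a→R0 d→R1 n→R2 p→R2 q→R2 r→R1 — no edge inside a register ⇒ χ ≤ 3
  χ = 3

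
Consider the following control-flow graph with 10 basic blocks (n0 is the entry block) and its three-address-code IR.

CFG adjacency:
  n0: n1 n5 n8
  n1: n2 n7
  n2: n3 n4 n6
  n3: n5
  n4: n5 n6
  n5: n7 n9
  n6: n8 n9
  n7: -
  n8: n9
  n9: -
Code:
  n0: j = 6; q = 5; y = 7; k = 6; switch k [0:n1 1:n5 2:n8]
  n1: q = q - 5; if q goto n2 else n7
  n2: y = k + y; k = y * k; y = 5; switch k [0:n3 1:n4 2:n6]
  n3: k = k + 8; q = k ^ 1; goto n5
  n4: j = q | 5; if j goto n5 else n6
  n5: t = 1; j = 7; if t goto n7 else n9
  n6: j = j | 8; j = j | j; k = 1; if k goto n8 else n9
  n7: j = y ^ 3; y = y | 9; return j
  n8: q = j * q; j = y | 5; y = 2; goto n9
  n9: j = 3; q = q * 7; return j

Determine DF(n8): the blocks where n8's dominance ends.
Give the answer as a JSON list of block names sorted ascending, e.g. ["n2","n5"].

idom tree: n1←n0 n2←n1 n3←n2 n4←n2 n5←n0 n6←n2 n7←n0 n8←n0 n9←n0
Dom at joins:
  n5: preds {n0,n3,n4}: {n0} ∩ {n0,n1,n2,n3} ∩ {n0,n1,n2,n4} = {n0}; idom=n0
  n6: preds {n2,n4}: {n0,n1,n2} ∩ {n0,n1,n2,n4} = {n0,n1,n2}; idom=n2
  n7: preds {n1,n5}: {n0,n1} ∩ {n0,n5} = {n0}; idom=n0
  n8: preds {n0,n6}: {n0} ∩ {n0,n1,n2,n6} = {n0}; idom=n0
  n9: preds {n5,n6,n8}: {n0,n5} ∩ {n0,n1,n2,n6} ∩ {n0,n8} = {n0}; idom=n0

Frontier:
  n5←n0: walk · to n0
  n5←n3: walk n3→n2→n1 to n0
  n5←n4: walk n4→n2→n1 to n0
  n6←n2: walk · to n2
  n6←n4: walk n4 to n2
  n7←n1: walk n1 to n0
  n7←n5: walk n5 to n0
  n8←n0: walk · to n0
  n8←n6: walk n6→n2→n1 to n0
  n9←n5: walk n5 to n0
  n9←n6: walk n6→n2→n1 to n0
  n9←n8: walk n8 to n0
  n0 → ∅
  n1 → {n5,n7,n8,n9}
  n2 → {n5,n8,n9}
  n3 → {n5}
  n4 → {n5,n6}
  n5 → {n7,n9}
  n6 → {n8,n9}
  n7 → ∅
  n8 → {n9}
  n9 → ∅

DF(n8) = ["n9"]

Answer: ["n9"]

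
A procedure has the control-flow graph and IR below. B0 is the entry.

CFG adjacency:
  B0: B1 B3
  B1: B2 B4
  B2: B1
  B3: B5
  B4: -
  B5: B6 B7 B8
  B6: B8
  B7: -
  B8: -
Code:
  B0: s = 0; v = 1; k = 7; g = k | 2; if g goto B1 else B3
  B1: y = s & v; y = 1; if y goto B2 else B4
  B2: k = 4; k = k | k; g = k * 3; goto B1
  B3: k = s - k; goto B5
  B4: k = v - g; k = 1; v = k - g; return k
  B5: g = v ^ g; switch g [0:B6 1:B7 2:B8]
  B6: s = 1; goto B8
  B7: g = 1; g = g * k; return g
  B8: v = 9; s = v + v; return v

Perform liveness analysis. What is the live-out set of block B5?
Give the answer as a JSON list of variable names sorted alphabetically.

Block summaries:
  B0: def={g,k,s,v} ue=∅
  B1: def={y} ue={s,v}
  B2: def={g,k} ue=∅
  B3: def={k} ue={k,s}
  B4: def={k,v} ue={g,v}
  B5: def={g} ue={g,v}
  B6: def={s} ue=∅
  B7: def={g} ue={k}
  B8: def={s,v} ue=∅

Live sets:
  B0: in=∅ out={g,k,s,v}
  B1: in={g,s,v} out={g,s,v}
  B2: in={s,v} out={g,s,v}
  B3: in={g,k,s,v} out={g,k,v}
  B4: in={g,v} out=∅
  B5: in={g,k,v} out={k}
  B6: in=∅ out=∅
  B7: in={k} out=∅
  B8: in=∅ out=∅

live-out(B5) = ["k"]

Answer: ["k"]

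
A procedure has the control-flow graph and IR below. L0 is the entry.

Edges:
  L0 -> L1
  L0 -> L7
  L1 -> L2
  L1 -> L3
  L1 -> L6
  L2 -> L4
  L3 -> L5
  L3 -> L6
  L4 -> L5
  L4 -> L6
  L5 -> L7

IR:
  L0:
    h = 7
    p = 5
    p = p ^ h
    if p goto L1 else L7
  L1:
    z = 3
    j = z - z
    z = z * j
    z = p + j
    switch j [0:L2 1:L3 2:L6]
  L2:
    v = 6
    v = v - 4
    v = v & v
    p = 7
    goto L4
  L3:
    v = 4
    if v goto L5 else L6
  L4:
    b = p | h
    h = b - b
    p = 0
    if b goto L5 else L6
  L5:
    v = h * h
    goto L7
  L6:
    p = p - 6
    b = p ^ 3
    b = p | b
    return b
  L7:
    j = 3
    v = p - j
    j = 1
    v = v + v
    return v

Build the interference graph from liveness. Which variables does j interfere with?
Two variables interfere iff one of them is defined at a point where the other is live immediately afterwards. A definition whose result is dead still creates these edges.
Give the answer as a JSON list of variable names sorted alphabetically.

Answer: ["h", "p", "v", "z"]

Working:
def/use:
  L0: {h,p} / ∅
  L1: {j,z} / {p}
  L2: {p,v} / ∅
  L3: {v} / ∅
  L4: {b,h,p} / {h,p}
  L5: {v} / {h}
  L6: {b,p} / {p}
  L7: {j,v} / {p}

Liveness:
  live L0: ∅→{h,p}
  live L1: {h,p}→{h,p}
  live L2: {h}→{h,p}
  live L3: {h,p}→{h,p}
  live L4: {h,p}→{h,p}
  live L5: {h,p}→{p}
  live L6: {p}→∅
  live L7: {p}→∅

Interference:
  b — {h,p}
  h — {b,j,p,v,z}
  j — {h,p,v,z}
  p — {b,h,j,v,z}
  v — {h,j,p}
  z — {h,j,p}

N(j) = ["h", "p", "v", "z"]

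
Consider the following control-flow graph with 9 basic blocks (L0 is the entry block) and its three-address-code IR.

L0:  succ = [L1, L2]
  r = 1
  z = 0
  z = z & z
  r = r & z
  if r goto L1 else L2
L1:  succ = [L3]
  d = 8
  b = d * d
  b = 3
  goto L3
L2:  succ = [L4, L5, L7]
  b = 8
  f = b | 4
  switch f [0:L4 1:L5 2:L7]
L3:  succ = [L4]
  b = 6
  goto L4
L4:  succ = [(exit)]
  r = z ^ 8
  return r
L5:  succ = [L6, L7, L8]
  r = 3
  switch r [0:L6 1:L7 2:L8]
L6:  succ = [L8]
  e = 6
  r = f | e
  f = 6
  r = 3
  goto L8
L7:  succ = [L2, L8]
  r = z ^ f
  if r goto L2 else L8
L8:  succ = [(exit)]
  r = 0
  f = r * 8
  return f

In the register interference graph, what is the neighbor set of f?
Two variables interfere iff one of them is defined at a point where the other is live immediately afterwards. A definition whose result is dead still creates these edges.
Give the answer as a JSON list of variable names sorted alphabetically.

def/use:
  L0: def={r,z} ue=∅
  L1: def={b,d} ue=∅
  L2: def={b,f} ue=∅
  L3: def={b} ue=∅
  L4: def={r} ue={z}
  L5: def={r} ue=∅
  L6: def={e,f,r} ue={f}
  L7: def={r} ue={f,z}
  L8: def={f,r} ue=∅

Live sets:
  L0 li=∅ lo={z}
  L1 li={z} lo={z}
  L2 li={z} lo={f,z}
  L3 li={z} lo={z}
  L4 li={z} lo=∅
  L5 li={f,z} lo={f,z}
  L6 li={f} lo=∅
  L7 li={f,z} lo={z}
  L8 li=∅ lo=∅

Conflict graph:
  b↔{z}
  d↔{z}
  e↔{f}
  f↔{e,r,z}
  r↔{f,z}
  z↔{b,d,f,r}

N(f) = ["e", "r", "z"]

Answer: ["e", "r", "z"]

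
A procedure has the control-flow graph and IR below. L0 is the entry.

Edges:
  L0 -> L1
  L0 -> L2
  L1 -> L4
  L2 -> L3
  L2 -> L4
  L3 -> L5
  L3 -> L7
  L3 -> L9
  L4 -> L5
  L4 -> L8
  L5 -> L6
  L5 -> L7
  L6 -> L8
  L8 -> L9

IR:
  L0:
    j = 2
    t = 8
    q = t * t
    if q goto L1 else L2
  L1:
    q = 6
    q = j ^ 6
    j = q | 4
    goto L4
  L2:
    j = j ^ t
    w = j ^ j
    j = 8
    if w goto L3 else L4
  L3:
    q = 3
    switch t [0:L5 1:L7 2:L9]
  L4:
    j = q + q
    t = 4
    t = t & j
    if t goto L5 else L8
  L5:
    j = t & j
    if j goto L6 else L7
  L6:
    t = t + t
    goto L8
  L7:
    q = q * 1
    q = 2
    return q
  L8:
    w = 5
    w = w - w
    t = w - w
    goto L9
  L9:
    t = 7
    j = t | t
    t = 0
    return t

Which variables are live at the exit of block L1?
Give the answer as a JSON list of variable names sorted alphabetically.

Answer: ["q"]

Analysis:
def/use:
  L0: {j,q,t} / ∅
  L1: {j,q} / {j}
  L2: {j,w} / {j,t}
  L3: {q} / {t}
  L4: {j,t} / {q}
  L5: {j} / {j,t}
  L6: {t} / {t}
  L7: {q} / {q}
  L8: {t,w} / ∅
  L9: {j,t} / ∅

Backward fixpoint:
  L0: in=∅ out={j,q,t}
  L1: in={j} out={q}
  L2: in={j,q,t} out={j,q,t}
  L3: in={j,t} out={j,q,t}
  L4: in={q} out={j,q,t}
  L5: in={j,q,t} out={q,t}
  L6: in={t} out=∅
  L7: in={q} out=∅
  L8: in=∅ out=∅
  L9: in=∅ out=∅

live-out(L1) = ["q"]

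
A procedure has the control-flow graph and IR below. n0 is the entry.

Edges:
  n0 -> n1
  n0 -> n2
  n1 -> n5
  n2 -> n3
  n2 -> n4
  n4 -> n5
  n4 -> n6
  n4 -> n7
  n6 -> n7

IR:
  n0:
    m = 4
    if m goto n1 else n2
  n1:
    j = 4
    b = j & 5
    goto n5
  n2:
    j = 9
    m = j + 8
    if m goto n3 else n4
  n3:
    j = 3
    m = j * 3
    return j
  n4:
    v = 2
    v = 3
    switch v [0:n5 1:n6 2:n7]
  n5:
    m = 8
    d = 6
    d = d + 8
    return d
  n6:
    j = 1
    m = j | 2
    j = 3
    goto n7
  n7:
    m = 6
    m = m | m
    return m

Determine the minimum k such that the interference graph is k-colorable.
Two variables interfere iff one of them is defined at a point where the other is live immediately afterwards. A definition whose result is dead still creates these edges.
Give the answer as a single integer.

Answer: 2

Derivation:
def/use:
  n0: def={m} ue=∅
  n1: def={b,j} ue=∅
  n2: def={j,m} ue=∅
  n3: def={j,m} ue=∅
  n4: def={v} ue=∅
  n5: def={d,m} ue=∅
  n6: def={j,m} ue=∅
  n7: def={m} ue=∅

Live sets:
  n0: in=∅ out=∅
  n1: in=∅ out=∅
  n2: in=∅ out=∅
  n3: in=∅ out=∅
  n4: in=∅ out=∅
  n5: in=∅ out=∅
  n6: in=∅ out=∅
  n7: in=∅ out=∅

Interference:
  b↔∅
  d↔∅
  j↔{m}
  m↔{j}
  v↔∅

Chromatic number:
  clique {j,m} ⇒ need ≥ 2
  2-colouring: c0={b,d,j,v}  c1={m}
  χ = 2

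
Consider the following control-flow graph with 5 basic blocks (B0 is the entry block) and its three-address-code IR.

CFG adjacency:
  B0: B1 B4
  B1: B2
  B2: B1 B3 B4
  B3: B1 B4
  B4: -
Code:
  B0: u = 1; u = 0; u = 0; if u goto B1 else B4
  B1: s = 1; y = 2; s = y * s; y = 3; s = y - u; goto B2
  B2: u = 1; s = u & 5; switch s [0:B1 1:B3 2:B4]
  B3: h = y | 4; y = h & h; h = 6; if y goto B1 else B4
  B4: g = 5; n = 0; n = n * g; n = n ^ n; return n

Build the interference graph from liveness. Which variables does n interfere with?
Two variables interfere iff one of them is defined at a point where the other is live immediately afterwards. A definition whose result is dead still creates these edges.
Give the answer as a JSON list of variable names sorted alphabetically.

Answer: ["g"]

Working:
def/use:
  B0: {u} / ∅
  B1: {s,y} / {u}
  B2: {s,u} / ∅
  B3: {h,y} / {y}
  B4: {g,n} / ∅

Live sets:
  B0 li=∅ lo={u}
  B1 li={u} lo={y}
  B2 li={y} lo={u,y}
  B3 li={u,y} lo={u}
  B4 li=∅ lo=∅

Interfere edges:
  g↔{n}
  h↔{u,y}
  n↔{g}
  s↔{u,y}
  u↔{h,s,y}
  y↔{h,s,u}

N(n) = ["g"]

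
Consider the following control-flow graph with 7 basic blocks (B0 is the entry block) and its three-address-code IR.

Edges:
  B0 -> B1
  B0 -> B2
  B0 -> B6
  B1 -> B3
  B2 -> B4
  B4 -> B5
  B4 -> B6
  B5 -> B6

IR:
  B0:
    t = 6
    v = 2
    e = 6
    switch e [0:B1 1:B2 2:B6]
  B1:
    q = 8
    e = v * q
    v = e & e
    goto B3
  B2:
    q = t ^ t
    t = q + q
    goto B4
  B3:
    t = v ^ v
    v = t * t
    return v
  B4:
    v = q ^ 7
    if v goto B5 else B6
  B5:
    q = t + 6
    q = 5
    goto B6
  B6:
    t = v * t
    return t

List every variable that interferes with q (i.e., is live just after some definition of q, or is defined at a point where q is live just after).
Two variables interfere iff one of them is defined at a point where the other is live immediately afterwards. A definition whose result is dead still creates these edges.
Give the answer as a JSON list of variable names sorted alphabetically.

Answer: ["t", "v"]

Working:
Per-block:
  B0 def {e,t,v} use ∅
  B1 def {e,q,v} use {v}
  B2 def {q,t} use {t}
  B3 def {t,v} use {v}
  B4 def {v} use {q}
  B5 def {q} use {t}
  B6 def {t} use {t,v}

Liveness:
  B0: in=∅ out={t,v}
  B1: in={v} out={v}
  B2: in={t} out={q,t}
  B3: in={v} out=∅
  B4: in={q,t} out={t,v}
  B5: in={t,v} out={t,v}
  B6: in={t,v} out=∅

Conflict graph:
  e — {t,v}
  q — {t,v}
  t — {e,q,v}
  v — {e,q,t}

N(q) = ["t", "v"]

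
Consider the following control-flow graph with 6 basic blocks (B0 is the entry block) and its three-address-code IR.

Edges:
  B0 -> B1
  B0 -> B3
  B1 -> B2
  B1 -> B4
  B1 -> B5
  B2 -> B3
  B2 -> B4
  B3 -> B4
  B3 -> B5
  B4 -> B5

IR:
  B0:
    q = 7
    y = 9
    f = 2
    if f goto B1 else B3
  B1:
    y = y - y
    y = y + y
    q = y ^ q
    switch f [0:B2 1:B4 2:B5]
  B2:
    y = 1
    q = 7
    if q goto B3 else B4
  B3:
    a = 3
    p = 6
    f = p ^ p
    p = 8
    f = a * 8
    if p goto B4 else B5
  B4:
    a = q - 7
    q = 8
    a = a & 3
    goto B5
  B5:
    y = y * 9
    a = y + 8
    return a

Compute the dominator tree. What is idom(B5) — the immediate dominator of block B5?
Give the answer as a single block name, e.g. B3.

idom tree: B1←B0 B2←B1 B3←B0 B4←B0 B5←B0
Join-block Dom:
  B3: preds {B0,B2}: {B0} ∩ {B0,B1,B2} = {B0}; idom=B0
  B4: preds {B1,B2,B3}: {B0,B1} ∩ {B0,B1,B2} ∩ {B0,B3} = {B0}; idom=B0
  B5: preds {B1,B3,B4}: {B0,B1} ∩ {B0,B3} ∩ {B0,B4} = {B0}; idom=B0

idom(B5) = B0

Answer: B0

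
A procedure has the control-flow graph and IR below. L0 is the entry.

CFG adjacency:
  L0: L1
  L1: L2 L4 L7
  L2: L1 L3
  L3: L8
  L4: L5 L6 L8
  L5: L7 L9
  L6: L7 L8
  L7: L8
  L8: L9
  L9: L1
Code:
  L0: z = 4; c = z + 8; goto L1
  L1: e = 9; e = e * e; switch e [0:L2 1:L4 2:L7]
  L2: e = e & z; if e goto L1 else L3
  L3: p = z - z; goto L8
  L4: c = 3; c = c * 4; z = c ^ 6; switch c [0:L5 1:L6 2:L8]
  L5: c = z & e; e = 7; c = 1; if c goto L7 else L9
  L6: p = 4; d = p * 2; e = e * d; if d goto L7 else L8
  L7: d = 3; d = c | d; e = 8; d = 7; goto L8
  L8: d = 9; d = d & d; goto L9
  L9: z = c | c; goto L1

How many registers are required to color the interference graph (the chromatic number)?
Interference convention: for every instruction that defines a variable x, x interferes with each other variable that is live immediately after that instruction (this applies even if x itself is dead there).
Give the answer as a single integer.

Answer: 3

Derivation:
Per-block:
  L0 def {c,z} use ∅
  L1 def {e} use ∅
  L2 def {e} use {e,z}
  L3 def {p} use {z}
  L4 def {c,z} use ∅
  L5 def {c,e} use {e,z}
  L6 def {d,e,p} use {e}
  L7 def {d,e} use {c}
  L8 def {d} use ∅
  L9 def {z} use {c}

Live sets:
  L0: in=∅ out={c,z}
  L1: in={c,z} out={c,e,z}
  L2: in={c,e,z} out={c,z}
  L3: in={c,z} out={c}
  L4: in={e} out={c,e,z}
  L5: in={e,z} out={c}
  L6: in={c,e} out={c}
  L7: in={c} out={c}
  L8: in={c} out={c}
  L9: in={c} out={c,z}

Interference:
  c↔{d,e,p,z}
  d↔{c,e}
  e↔{c,d,p,z}
  p↔{c,e}
  z↔{c,e}

Colouring:
  {c,d,e} pairwise interfere (3-clique) ⇒ χ ≥ 3
  3-colouring: R0={c}  R1={e}  R2={d,p,z}
  χ = 3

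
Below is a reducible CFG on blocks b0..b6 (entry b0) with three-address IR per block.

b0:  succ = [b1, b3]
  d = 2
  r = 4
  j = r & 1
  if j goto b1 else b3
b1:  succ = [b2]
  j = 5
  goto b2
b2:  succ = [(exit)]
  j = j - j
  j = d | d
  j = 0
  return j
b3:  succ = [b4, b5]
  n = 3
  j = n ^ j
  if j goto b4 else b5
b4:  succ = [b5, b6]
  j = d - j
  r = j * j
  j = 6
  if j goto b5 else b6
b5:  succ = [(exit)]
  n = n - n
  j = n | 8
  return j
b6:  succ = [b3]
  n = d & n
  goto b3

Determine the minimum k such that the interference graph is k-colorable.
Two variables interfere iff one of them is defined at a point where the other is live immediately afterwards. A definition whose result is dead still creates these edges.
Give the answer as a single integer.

Block summaries:
  b0: def={d,j,r} ue=∅
  b1: def={j} ue=∅
  b2: def={j} ue={d,j}
  b3: def={j,n} ue={j}
  b4: def={j,r} ue={d,j}
  b5: def={j,n} ue={n}
  b6: def={n} ue={d,n}

Live sets:
  b0: in=∅ out={d,j}
  b1: in={d} out={d,j}
  b2: in={d,j} out=∅
  b3: in={d,j} out={d,j,n}
  b4: in={d,j,n} out={d,j,n}
  b5: in={n} out=∅
  b6: in={d,j,n} out={d,j}

Conflict graph:
  d↔{j,n,r}
  j↔{d,n}
  n↔{d,j,r}
  r↔{d,n}

Chromatic number:
  {d,j,n} pairwise interfere (3-clique) ⇒ χ ≥ 3
  3-colouring: R0={d}  R1={n}  R2={j,r}
  χ = 3

Answer: 3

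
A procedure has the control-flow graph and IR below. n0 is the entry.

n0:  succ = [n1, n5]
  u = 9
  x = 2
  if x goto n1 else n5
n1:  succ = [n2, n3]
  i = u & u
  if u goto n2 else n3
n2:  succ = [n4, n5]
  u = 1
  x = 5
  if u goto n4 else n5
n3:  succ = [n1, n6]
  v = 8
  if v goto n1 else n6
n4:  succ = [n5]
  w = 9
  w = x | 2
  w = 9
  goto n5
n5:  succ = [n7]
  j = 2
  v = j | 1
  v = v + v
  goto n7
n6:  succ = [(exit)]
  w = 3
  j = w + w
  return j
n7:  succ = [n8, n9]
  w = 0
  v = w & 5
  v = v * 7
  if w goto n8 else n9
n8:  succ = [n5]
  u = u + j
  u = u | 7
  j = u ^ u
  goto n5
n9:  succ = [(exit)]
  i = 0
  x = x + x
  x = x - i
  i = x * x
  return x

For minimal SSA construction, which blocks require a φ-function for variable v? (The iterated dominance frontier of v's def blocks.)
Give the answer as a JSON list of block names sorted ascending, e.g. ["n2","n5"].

idom tree: n1←n0 n2←n1 n3←n1 n4←n2 n5←n0 n6←n3 n7←n5 n8←n7 n9←n7
Dom∩ at merges:
  n1: preds {n0,n3}: {n0} ∩ {n0,n1,n3} = {n0}; idom=n0
  n5: preds {n0,n2,n4,n8}: {n0} ∩ {n0,n1,n2} ∩ {n0,n1,n2,n4} ∩ {n0,n5,n7,n8} = {n0}; idom=n0

DF walk-up:
  n1←n0: walk · to n0
  n1←n3: walk n3→n1 to n0
  n5←n0: walk · to n0
  n5←n2: walk n2→n1 to n0
  n5←n4: walk n4→n2→n1 to n0
  n5←n8: walk n8→n7→n5 to n0
  n0 → ∅
  n1 → {n1,n5}
  n2 → {n5}
  n3 → {n1}
  n4 → {n5}
  n5 → {n5}
  n6 → ∅
  n7 → {n5}
  n8 → {n5}
  n9 → ∅

φ for v: defs {n3,n5,n7}
  DF⁺ = {n1,n5}

Answer: ["n1", "n5"]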